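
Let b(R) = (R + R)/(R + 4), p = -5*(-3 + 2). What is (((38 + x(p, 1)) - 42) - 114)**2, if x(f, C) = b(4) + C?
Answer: 13456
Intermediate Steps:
p = 5 (p = -5*(-1) = 5)
b(R) = 2*R/(4 + R) (b(R) = (2*R)/(4 + R) = 2*R/(4 + R))
x(f, C) = 1 + C (x(f, C) = 2*4/(4 + 4) + C = 2*4/8 + C = 2*4*(1/8) + C = 1 + C)
(((38 + x(p, 1)) - 42) - 114)**2 = (((38 + (1 + 1)) - 42) - 114)**2 = (((38 + 2) - 42) - 114)**2 = ((40 - 42) - 114)**2 = (-2 - 114)**2 = (-116)**2 = 13456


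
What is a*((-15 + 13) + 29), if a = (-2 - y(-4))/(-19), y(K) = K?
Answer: -54/19 ≈ -2.8421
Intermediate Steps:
a = -2/19 (a = (-2 - 1*(-4))/(-19) = (-2 + 4)*(-1/19) = 2*(-1/19) = -2/19 ≈ -0.10526)
a*((-15 + 13) + 29) = -2*((-15 + 13) + 29)/19 = -2*(-2 + 29)/19 = -2/19*27 = -54/19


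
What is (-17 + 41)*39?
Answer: 936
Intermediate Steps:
(-17 + 41)*39 = 24*39 = 936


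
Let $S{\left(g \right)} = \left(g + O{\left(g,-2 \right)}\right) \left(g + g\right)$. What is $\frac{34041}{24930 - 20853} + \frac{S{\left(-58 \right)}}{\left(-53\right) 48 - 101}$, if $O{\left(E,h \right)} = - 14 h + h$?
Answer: $\frac{24968207}{3594555} \approx 6.9461$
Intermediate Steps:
$O{\left(E,h \right)} = - 13 h$
$S{\left(g \right)} = 2 g \left(26 + g\right)$ ($S{\left(g \right)} = \left(g - -26\right) \left(g + g\right) = \left(g + 26\right) 2 g = \left(26 + g\right) 2 g = 2 g \left(26 + g\right)$)
$\frac{34041}{24930 - 20853} + \frac{S{\left(-58 \right)}}{\left(-53\right) 48 - 101} = \frac{34041}{24930 - 20853} + \frac{2 \left(-58\right) \left(26 - 58\right)}{\left(-53\right) 48 - 101} = \frac{34041}{4077} + \frac{2 \left(-58\right) \left(-32\right)}{-2544 - 101} = 34041 \cdot \frac{1}{4077} + \frac{3712}{-2645} = \frac{11347}{1359} + 3712 \left(- \frac{1}{2645}\right) = \frac{11347}{1359} - \frac{3712}{2645} = \frac{24968207}{3594555}$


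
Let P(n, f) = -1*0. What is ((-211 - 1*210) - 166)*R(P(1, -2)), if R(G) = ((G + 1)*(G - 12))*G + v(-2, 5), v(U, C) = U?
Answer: 1174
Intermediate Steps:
P(n, f) = 0
R(G) = -2 + G*(1 + G)*(-12 + G) (R(G) = ((G + 1)*(G - 12))*G - 2 = ((1 + G)*(-12 + G))*G - 2 = G*(1 + G)*(-12 + G) - 2 = -2 + G*(1 + G)*(-12 + G))
((-211 - 1*210) - 166)*R(P(1, -2)) = ((-211 - 1*210) - 166)*(-2 + 0³ - 12*0 - 11*0²) = ((-211 - 210) - 166)*(-2 + 0 + 0 - 11*0) = (-421 - 166)*(-2 + 0 + 0 + 0) = -587*(-2) = 1174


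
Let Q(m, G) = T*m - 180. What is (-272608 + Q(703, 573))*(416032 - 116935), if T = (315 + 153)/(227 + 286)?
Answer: -81398251560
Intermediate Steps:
T = 52/57 (T = 468/513 = 468*(1/513) = 52/57 ≈ 0.91228)
Q(m, G) = -180 + 52*m/57 (Q(m, G) = 52*m/57 - 180 = -180 + 52*m/57)
(-272608 + Q(703, 573))*(416032 - 116935) = (-272608 + (-180 + (52/57)*703))*(416032 - 116935) = (-272608 + (-180 + 1924/3))*299097 = (-272608 + 1384/3)*299097 = -816440/3*299097 = -81398251560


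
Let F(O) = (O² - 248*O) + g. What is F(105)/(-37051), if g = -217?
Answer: 2176/5293 ≈ 0.41111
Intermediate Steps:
F(O) = -217 + O² - 248*O (F(O) = (O² - 248*O) - 217 = -217 + O² - 248*O)
F(105)/(-37051) = (-217 + 105² - 248*105)/(-37051) = (-217 + 11025 - 26040)*(-1/37051) = -15232*(-1/37051) = 2176/5293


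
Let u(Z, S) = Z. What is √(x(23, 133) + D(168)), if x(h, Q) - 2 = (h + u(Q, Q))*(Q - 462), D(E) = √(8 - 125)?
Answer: √(-51322 + 3*I*√13) ≈ 0.024 + 226.54*I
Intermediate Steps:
D(E) = 3*I*√13 (D(E) = √(-117) = 3*I*√13)
x(h, Q) = 2 + (-462 + Q)*(Q + h) (x(h, Q) = 2 + (h + Q)*(Q - 462) = 2 + (Q + h)*(-462 + Q) = 2 + (-462 + Q)*(Q + h))
√(x(23, 133) + D(168)) = √((2 + 133² - 462*133 - 462*23 + 133*23) + 3*I*√13) = √((2 + 17689 - 61446 - 10626 + 3059) + 3*I*√13) = √(-51322 + 3*I*√13)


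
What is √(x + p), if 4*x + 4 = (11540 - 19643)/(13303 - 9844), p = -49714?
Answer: I*√264369387993/2306 ≈ 222.97*I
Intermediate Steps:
x = -7313/4612 (x = -1 + ((11540 - 19643)/(13303 - 9844))/4 = -1 + (-8103/3459)/4 = -1 + (-8103*1/3459)/4 = -1 + (¼)*(-2701/1153) = -1 - 2701/4612 = -7313/4612 ≈ -1.5856)
√(x + p) = √(-7313/4612 - 49714) = √(-229288281/4612) = I*√264369387993/2306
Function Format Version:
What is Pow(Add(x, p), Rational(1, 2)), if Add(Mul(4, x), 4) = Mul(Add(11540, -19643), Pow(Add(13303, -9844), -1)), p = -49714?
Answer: Mul(Rational(1, 2306), I, Pow(264369387993, Rational(1, 2))) ≈ Mul(222.97, I)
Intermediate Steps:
x = Rational(-7313, 4612) (x = Add(-1, Mul(Rational(1, 4), Mul(Add(11540, -19643), Pow(Add(13303, -9844), -1)))) = Add(-1, Mul(Rational(1, 4), Mul(-8103, Pow(3459, -1)))) = Add(-1, Mul(Rational(1, 4), Mul(-8103, Rational(1, 3459)))) = Add(-1, Mul(Rational(1, 4), Rational(-2701, 1153))) = Add(-1, Rational(-2701, 4612)) = Rational(-7313, 4612) ≈ -1.5856)
Pow(Add(x, p), Rational(1, 2)) = Pow(Add(Rational(-7313, 4612), -49714), Rational(1, 2)) = Pow(Rational(-229288281, 4612), Rational(1, 2)) = Mul(Rational(1, 2306), I, Pow(264369387993, Rational(1, 2)))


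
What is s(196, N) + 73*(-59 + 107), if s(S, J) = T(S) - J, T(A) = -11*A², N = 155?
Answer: -419227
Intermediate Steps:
s(S, J) = -J - 11*S² (s(S, J) = -11*S² - J = -J - 11*S²)
s(196, N) + 73*(-59 + 107) = (-1*155 - 11*196²) + 73*(-59 + 107) = (-155 - 11*38416) + 73*48 = (-155 - 422576) + 3504 = -422731 + 3504 = -419227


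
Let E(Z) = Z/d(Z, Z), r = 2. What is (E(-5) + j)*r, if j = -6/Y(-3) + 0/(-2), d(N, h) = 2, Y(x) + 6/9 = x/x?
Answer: -41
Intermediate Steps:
Y(x) = 1/3 (Y(x) = -2/3 + x/x = -2/3 + 1 = 1/3)
E(Z) = Z/2
j = -18 (j = -6/1/3 + 0/(-2) = -6*3 + 0*(-1/2) = -18 + 0 = -18)
(E(-5) + j)*r = ((1/2)*(-5) - 18)*2 = (-5/2 - 18)*2 = -41/2*2 = -41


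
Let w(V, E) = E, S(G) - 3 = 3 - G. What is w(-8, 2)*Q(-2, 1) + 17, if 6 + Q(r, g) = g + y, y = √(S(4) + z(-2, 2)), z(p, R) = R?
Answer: 11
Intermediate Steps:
S(G) = 6 - G (S(G) = 3 + (3 - G) = 6 - G)
y = 2 (y = √((6 - 1*4) + 2) = √((6 - 4) + 2) = √(2 + 2) = √4 = 2)
Q(r, g) = -4 + g (Q(r, g) = -6 + (g + 2) = -6 + (2 + g) = -4 + g)
w(-8, 2)*Q(-2, 1) + 17 = 2*(-4 + 1) + 17 = 2*(-3) + 17 = -6 + 17 = 11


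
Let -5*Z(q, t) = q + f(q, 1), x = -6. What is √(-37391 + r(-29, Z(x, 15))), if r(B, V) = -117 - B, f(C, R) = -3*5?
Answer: 31*I*√39 ≈ 193.59*I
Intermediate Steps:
f(C, R) = -15
Z(q, t) = 3 - q/5 (Z(q, t) = -(q - 15)/5 = -(-15 + q)/5 = 3 - q/5)
√(-37391 + r(-29, Z(x, 15))) = √(-37391 + (-117 - 1*(-29))) = √(-37391 + (-117 + 29)) = √(-37391 - 88) = √(-37479) = 31*I*√39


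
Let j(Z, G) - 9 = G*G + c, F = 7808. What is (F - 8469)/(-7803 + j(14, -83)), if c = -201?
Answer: 661/1106 ≈ 0.59765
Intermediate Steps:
j(Z, G) = -192 + G² (j(Z, G) = 9 + (G*G - 201) = 9 + (G² - 201) = 9 + (-201 + G²) = -192 + G²)
(F - 8469)/(-7803 + j(14, -83)) = (7808 - 8469)/(-7803 + (-192 + (-83)²)) = -661/(-7803 + (-192 + 6889)) = -661/(-7803 + 6697) = -661/(-1106) = -661*(-1/1106) = 661/1106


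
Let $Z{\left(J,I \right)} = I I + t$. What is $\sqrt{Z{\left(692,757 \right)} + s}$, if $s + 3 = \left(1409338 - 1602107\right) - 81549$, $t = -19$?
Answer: $\sqrt{298709} \approx 546.54$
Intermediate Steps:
$s = -274321$ ($s = -3 + \left(\left(1409338 - 1602107\right) - 81549\right) = -3 - 274318 = -274321$)
$Z{\left(J,I \right)} = -19 + I^{2}$ ($Z{\left(J,I \right)} = I I - 19 = I^{2} - 19 = -19 + I^{2}$)
$\sqrt{Z{\left(692,757 \right)} + s} = \sqrt{\left(-19 + 757^{2}\right) - 274321} = \sqrt{\left(-19 + 573049\right) - 274321} = \sqrt{573030 - 274321} = \sqrt{298709}$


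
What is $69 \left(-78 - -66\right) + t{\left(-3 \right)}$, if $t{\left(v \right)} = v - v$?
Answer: $-828$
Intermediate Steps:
$t{\left(v \right)} = 0$
$69 \left(-78 - -66\right) + t{\left(-3 \right)} = 69 \left(-78 - -66\right) + 0 = 69 \left(-78 + 66\right) + 0 = 69 \left(-12\right) + 0 = -828 + 0 = -828$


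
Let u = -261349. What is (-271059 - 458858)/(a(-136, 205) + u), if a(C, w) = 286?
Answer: 729917/261063 ≈ 2.7959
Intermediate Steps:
(-271059 - 458858)/(a(-136, 205) + u) = (-271059 - 458858)/(286 - 261349) = -729917/(-261063) = -729917*(-1/261063) = 729917/261063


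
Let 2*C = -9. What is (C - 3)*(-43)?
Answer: 645/2 ≈ 322.50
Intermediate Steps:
C = -9/2 (C = (1/2)*(-9) = -9/2 ≈ -4.5000)
(C - 3)*(-43) = (-9/2 - 3)*(-43) = -15/2*(-43) = 645/2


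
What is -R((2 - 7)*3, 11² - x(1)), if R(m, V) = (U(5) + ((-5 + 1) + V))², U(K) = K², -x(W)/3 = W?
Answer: -21025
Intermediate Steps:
x(W) = -3*W
R(m, V) = (21 + V)² (R(m, V) = (5² + ((-5 + 1) + V))² = (25 + (-4 + V))² = (21 + V)²)
-R((2 - 7)*3, 11² - x(1)) = -(21 + (11² - (-3)))² = -(21 + (121 - 1*(-3)))² = -(21 + (121 + 3))² = -(21 + 124)² = -1*145² = -1*21025 = -21025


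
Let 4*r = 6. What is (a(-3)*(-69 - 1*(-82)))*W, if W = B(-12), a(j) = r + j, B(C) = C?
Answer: 234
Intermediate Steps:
r = 3/2 (r = (¼)*6 = 3/2 ≈ 1.5000)
a(j) = 3/2 + j
W = -12
(a(-3)*(-69 - 1*(-82)))*W = ((3/2 - 3)*(-69 - 1*(-82)))*(-12) = -3*(-69 + 82)/2*(-12) = -3/2*13*(-12) = -39/2*(-12) = 234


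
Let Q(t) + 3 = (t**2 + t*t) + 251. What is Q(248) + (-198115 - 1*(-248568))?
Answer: 173709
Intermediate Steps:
Q(t) = 248 + 2*t**2 (Q(t) = -3 + ((t**2 + t*t) + 251) = -3 + ((t**2 + t**2) + 251) = -3 + (2*t**2 + 251) = -3 + (251 + 2*t**2) = 248 + 2*t**2)
Q(248) + (-198115 - 1*(-248568)) = (248 + 2*248**2) + (-198115 - 1*(-248568)) = (248 + 2*61504) + (-198115 + 248568) = (248 + 123008) + 50453 = 123256 + 50453 = 173709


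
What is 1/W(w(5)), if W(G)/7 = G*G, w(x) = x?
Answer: 1/175 ≈ 0.0057143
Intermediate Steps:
W(G) = 7*G**2 (W(G) = 7*(G*G) = 7*G**2)
1/W(w(5)) = 1/(7*5**2) = 1/(7*25) = 1/175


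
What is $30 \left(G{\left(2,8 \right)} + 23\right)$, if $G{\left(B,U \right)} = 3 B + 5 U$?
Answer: $2070$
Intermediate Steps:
$30 \left(G{\left(2,8 \right)} + 23\right) = 30 \left(\left(3 \cdot 2 + 5 \cdot 8\right) + 23\right) = 30 \left(\left(6 + 40\right) + 23\right) = 30 \left(46 + 23\right) = 30 \cdot 69 = 2070$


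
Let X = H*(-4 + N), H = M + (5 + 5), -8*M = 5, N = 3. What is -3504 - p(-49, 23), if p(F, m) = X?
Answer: -27957/8 ≈ -3494.6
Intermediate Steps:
M = -5/8 (M = -1/8*5 = -5/8 ≈ -0.62500)
H = 75/8 (H = -5/8 + (5 + 5) = -5/8 + 10 = 75/8 ≈ 9.3750)
X = -75/8 (X = 75*(-4 + 3)/8 = (75/8)*(-1) = -75/8 ≈ -9.3750)
p(F, m) = -75/8
-3504 - p(-49, 23) = -3504 - 1*(-75/8) = -3504 + 75/8 = -27957/8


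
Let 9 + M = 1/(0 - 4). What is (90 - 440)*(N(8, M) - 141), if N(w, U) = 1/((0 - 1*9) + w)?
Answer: 49700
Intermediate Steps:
M = -37/4 (M = -9 + 1/(0 - 4) = -9 + 1/(-4) = -9 - ¼ = -37/4 ≈ -9.2500)
N(w, U) = 1/(-9 + w) (N(w, U) = 1/((0 - 9) + w) = 1/(-9 + w))
(90 - 440)*(N(8, M) - 141) = (90 - 440)*(1/(-9 + 8) - 141) = -350*(1/(-1) - 141) = -350*(-1 - 141) = -350*(-142) = 49700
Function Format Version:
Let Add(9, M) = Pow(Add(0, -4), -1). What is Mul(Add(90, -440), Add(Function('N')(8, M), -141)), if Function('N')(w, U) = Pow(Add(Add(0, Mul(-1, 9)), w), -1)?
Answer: 49700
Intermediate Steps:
M = Rational(-37, 4) (M = Add(-9, Pow(Add(0, -4), -1)) = Add(-9, Pow(-4, -1)) = Add(-9, Rational(-1, 4)) = Rational(-37, 4) ≈ -9.2500)
Function('N')(w, U) = Pow(Add(-9, w), -1) (Function('N')(w, U) = Pow(Add(Add(0, -9), w), -1) = Pow(Add(-9, w), -1))
Mul(Add(90, -440), Add(Function('N')(8, M), -141)) = Mul(Add(90, -440), Add(Pow(Add(-9, 8), -1), -141)) = Mul(-350, Add(Pow(-1, -1), -141)) = Mul(-350, Add(-1, -141)) = Mul(-350, -142) = 49700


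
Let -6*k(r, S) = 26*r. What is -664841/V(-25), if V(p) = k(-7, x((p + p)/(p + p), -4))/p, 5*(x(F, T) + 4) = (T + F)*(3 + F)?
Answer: 49863075/91 ≈ 5.4795e+5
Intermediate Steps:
x(F, T) = -4 + (3 + F)*(F + T)/5 (x(F, T) = -4 + ((T + F)*(3 + F))/5 = -4 + ((F + T)*(3 + F))/5 = -4 + ((3 + F)*(F + T))/5 = -4 + (3 + F)*(F + T)/5)
k(r, S) = -13*r/3
V(p) = 91/(3*p) (V(p) = (-13/3*(-7))/p = 91/(3*p))
-664841/V(-25) = -664841/((91/3)/(-25)) = -664841/((91/3)*(-1/25)) = -664841/(-91/75) = -664841*(-75/91) = 49863075/91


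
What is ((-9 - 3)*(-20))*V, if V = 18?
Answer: 4320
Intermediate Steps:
((-9 - 3)*(-20))*V = ((-9 - 3)*(-20))*18 = -12*(-20)*18 = 240*18 = 4320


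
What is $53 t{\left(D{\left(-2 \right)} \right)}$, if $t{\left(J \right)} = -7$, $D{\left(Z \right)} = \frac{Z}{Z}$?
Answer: $-371$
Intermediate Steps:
$D{\left(Z \right)} = 1$
$53 t{\left(D{\left(-2 \right)} \right)} = 53 \left(-7\right) = -371$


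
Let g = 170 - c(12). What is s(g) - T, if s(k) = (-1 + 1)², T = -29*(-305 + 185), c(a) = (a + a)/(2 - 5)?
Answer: -3480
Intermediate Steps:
c(a) = -2*a/3 (c(a) = (2*a)/(-3) = (2*a)*(-⅓) = -2*a/3)
g = 178 (g = 170 - (-2)*12/3 = 170 - 1*(-8) = 170 + 8 = 178)
T = 3480 (T = -29*(-120) = 3480)
s(k) = 0 (s(k) = 0² = 0)
s(g) - T = 0 - 1*3480 = 0 - 3480 = -3480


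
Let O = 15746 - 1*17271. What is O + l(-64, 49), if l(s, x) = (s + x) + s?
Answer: -1604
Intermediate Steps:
l(s, x) = x + 2*s
O = -1525 (O = 15746 - 17271 = -1525)
O + l(-64, 49) = -1525 + (49 + 2*(-64)) = -1525 + (49 - 128) = -1525 - 79 = -1604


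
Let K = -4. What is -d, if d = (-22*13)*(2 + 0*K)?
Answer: 572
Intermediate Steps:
d = -572 (d = (-22*13)*(2 + 0*(-4)) = -286*(2 + 0) = -286*2 = -572)
-d = -1*(-572) = 572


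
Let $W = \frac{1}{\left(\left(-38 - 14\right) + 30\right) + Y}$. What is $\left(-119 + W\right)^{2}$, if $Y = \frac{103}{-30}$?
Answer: $\frac{8249543929}{582169} \approx 14170.0$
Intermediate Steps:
$Y = - \frac{103}{30}$ ($Y = 103 \left(- \frac{1}{30}\right) = - \frac{103}{30} \approx -3.4333$)
$W = - \frac{30}{763}$ ($W = \frac{1}{\left(\left(-38 - 14\right) + 30\right) - \frac{103}{30}} = \frac{1}{\left(-52 + 30\right) - \frac{103}{30}} = \frac{1}{-22 - \frac{103}{30}} = \frac{1}{- \frac{763}{30}} = - \frac{30}{763} \approx -0.039319$)
$\left(-119 + W\right)^{2} = \left(-119 - \frac{30}{763}\right)^{2} = \left(- \frac{90827}{763}\right)^{2} = \frac{8249543929}{582169}$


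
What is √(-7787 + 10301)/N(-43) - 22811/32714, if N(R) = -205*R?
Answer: -22811/32714 + √2514/8815 ≈ -0.69160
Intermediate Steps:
√(-7787 + 10301)/N(-43) - 22811/32714 = √(-7787 + 10301)/((-205*(-43))) - 22811/32714 = √2514/8815 - 22811*1/32714 = √2514*(1/8815) - 22811/32714 = √2514/8815 - 22811/32714 = -22811/32714 + √2514/8815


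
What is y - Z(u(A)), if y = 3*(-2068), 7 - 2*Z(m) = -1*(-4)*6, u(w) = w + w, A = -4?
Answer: -12391/2 ≈ -6195.5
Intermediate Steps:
u(w) = 2*w
Z(m) = -17/2 (Z(m) = 7/2 - (-1*(-4))*6/2 = 7/2 - 2*6 = 7/2 - ½*24 = 7/2 - 12 = -17/2)
y = -6204
y - Z(u(A)) = -6204 - 1*(-17/2) = -6204 + 17/2 = -12391/2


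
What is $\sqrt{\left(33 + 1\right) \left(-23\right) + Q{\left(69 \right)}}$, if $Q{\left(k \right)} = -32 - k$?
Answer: $i \sqrt{883} \approx 29.715 i$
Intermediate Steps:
$\sqrt{\left(33 + 1\right) \left(-23\right) + Q{\left(69 \right)}} = \sqrt{\left(33 + 1\right) \left(-23\right) - 101} = \sqrt{34 \left(-23\right) - 101} = \sqrt{-782 - 101} = \sqrt{-883} = i \sqrt{883}$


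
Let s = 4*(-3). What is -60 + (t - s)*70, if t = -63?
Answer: -3630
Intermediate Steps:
s = -12
-60 + (t - s)*70 = -60 + (-63 - 1*(-12))*70 = -60 + (-63 + 12)*70 = -60 - 51*70 = -60 - 3570 = -3630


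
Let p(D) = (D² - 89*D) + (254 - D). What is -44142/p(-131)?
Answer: -14714/9735 ≈ -1.5115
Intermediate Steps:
p(D) = 254 + D² - 90*D
-44142/p(-131) = -44142/(254 + (-131)² - 90*(-131)) = -44142/(254 + 17161 + 11790) = -44142/29205 = -44142*1/29205 = -14714/9735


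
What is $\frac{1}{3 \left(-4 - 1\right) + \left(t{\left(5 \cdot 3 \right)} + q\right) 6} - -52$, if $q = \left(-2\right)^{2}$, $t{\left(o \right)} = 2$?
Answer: $\frac{1093}{21} \approx 52.048$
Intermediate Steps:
$q = 4$
$\frac{1}{3 \left(-4 - 1\right) + \left(t{\left(5 \cdot 3 \right)} + q\right) 6} - -52 = \frac{1}{3 \left(-4 - 1\right) + \left(2 + 4\right) 6} - -52 = \frac{1}{3 \left(-5\right) + 6 \cdot 6} + 52 = \frac{1}{-15 + 36} + 52 = \frac{1}{21} + 52 = \frac{1093}{21}$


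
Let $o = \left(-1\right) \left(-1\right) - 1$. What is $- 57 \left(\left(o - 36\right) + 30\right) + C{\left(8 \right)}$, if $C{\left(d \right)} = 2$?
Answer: $344$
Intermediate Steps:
$o = 0$ ($o = 1 - 1 = 0$)
$- 57 \left(\left(o - 36\right) + 30\right) + C{\left(8 \right)} = - 57 \left(\left(0 - 36\right) + 30\right) + 2 = - 57 \left(-36 + 30\right) + 2 = \left(-57\right) \left(-6\right) + 2 = 342 + 2 = 344$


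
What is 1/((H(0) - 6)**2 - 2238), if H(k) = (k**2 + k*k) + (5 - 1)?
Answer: -1/2234 ≈ -0.00044763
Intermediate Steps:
H(k) = 4 + 2*k**2 (H(k) = (k**2 + k**2) + 4 = 2*k**2 + 4 = 4 + 2*k**2)
1/((H(0) - 6)**2 - 2238) = 1/(((4 + 2*0**2) - 6)**2 - 2238) = 1/(((4 + 2*0) - 6)**2 - 2238) = 1/(((4 + 0) - 6)**2 - 2238) = 1/((4 - 6)**2 - 2238) = 1/((-2)**2 - 2238) = 1/(4 - 2238) = 1/(-2234) = -1/2234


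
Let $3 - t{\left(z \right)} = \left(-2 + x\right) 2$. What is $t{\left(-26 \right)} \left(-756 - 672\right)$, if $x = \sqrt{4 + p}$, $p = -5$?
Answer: $-9996 + 2856 i \approx -9996.0 + 2856.0 i$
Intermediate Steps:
$x = i$ ($x = \sqrt{4 - 5} = \sqrt{-1} = i \approx 1.0 i$)
$t{\left(z \right)} = 7 - 2 i$ ($t{\left(z \right)} = 3 - \left(-2 + i\right) 2 = 3 - \left(-4 + 2 i\right) = 3 + \left(4 - 2 i\right) = 7 - 2 i$)
$t{\left(-26 \right)} \left(-756 - 672\right) = \left(7 - 2 i\right) \left(-756 - 672\right) = \left(7 - 2 i\right) \left(-1428\right) = -9996 + 2856 i$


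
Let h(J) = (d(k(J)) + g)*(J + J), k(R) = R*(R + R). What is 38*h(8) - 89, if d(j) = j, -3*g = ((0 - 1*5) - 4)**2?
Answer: 61319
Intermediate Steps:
g = -27 (g = -((0 - 1*5) - 4)**2/3 = -((0 - 5) - 4)**2/3 = -(-5 - 4)**2/3 = -1/3*(-9)**2 = -1/3*81 = -27)
k(R) = 2*R**2 (k(R) = R*(2*R) = 2*R**2)
h(J) = 2*J*(-27 + 2*J**2) (h(J) = (2*J**2 - 27)*(J + J) = (-27 + 2*J**2)*(2*J) = 2*J*(-27 + 2*J**2))
38*h(8) - 89 = 38*(-54*8 + 4*8**3) - 89 = 38*(-432 + 4*512) - 89 = 38*(-432 + 2048) - 89 = 38*1616 - 89 = 61408 - 89 = 61319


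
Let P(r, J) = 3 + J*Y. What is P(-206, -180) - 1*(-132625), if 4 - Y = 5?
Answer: 132808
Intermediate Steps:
Y = -1 (Y = 4 - 1*5 = 4 - 5 = -1)
P(r, J) = 3 - J (P(r, J) = 3 + J*(-1) = 3 - J)
P(-206, -180) - 1*(-132625) = (3 - 1*(-180)) - 1*(-132625) = (3 + 180) + 132625 = 183 + 132625 = 132808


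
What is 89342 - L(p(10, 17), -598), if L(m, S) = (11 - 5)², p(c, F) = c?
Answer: 89306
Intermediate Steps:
L(m, S) = 36 (L(m, S) = 6² = 36)
89342 - L(p(10, 17), -598) = 89342 - 1*36 = 89342 - 36 = 89306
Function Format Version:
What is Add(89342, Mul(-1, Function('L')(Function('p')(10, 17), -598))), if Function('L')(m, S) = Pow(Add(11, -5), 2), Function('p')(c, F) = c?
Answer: 89306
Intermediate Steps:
Function('L')(m, S) = 36 (Function('L')(m, S) = Pow(6, 2) = 36)
Add(89342, Mul(-1, Function('L')(Function('p')(10, 17), -598))) = Add(89342, Mul(-1, 36)) = Add(89342, -36) = 89306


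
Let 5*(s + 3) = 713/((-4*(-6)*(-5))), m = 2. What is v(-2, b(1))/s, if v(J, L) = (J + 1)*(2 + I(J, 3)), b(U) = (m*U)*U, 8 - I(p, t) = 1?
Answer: 5400/2513 ≈ 2.1488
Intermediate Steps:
I(p, t) = 7 (I(p, t) = 8 - 1*1 = 8 - 1 = 7)
b(U) = 2*U**2 (b(U) = (2*U)*U = 2*U**2)
v(J, L) = 9 + 9*J (v(J, L) = (J + 1)*(2 + 7) = (1 + J)*9 = 9 + 9*J)
s = -2513/600 (s = -3 + (713/((-4*(-6)*(-5))))/5 = -3 + (713/((24*(-5))))/5 = -3 + (713/(-120))/5 = -3 + (713*(-1/120))/5 = -3 + (1/5)*(-713/120) = -3 - 713/600 = -2513/600 ≈ -4.1883)
v(-2, b(1))/s = (9 + 9*(-2))/(-2513/600) = (9 - 18)*(-600/2513) = -9*(-600/2513) = 5400/2513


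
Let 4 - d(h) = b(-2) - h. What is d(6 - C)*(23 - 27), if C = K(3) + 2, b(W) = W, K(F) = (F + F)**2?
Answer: 104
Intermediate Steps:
K(F) = 4*F**2 (K(F) = (2*F)**2 = 4*F**2)
C = 38 (C = 4*3**2 + 2 = 4*9 + 2 = 36 + 2 = 38)
d(h) = 6 + h (d(h) = 4 - (-2 - h) = 4 + (2 + h) = 6 + h)
d(6 - C)*(23 - 27) = (6 + (6 - 1*38))*(23 - 27) = (6 + (6 - 38))*(-4) = (6 - 32)*(-4) = -26*(-4) = 104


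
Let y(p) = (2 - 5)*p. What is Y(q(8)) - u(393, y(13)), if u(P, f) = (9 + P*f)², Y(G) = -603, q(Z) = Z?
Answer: -234641727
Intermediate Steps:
y(p) = -3*p
Y(q(8)) - u(393, y(13)) = -603 - (9 + 393*(-3*13))² = -603 - (9 + 393*(-39))² = -603 - (9 - 15327)² = -603 - 1*(-15318)² = -603 - 1*234641124 = -603 - 234641124 = -234641727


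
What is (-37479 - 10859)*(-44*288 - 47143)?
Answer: 2891337470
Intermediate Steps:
(-37479 - 10859)*(-44*288 - 47143) = -48338*(-12672 - 47143) = -48338*(-59815) = 2891337470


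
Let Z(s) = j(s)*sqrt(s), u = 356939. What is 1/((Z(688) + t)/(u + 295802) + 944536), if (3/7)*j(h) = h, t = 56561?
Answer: 3621953325815632053/3421065620400339949629593 - 37723207872*sqrt(43)/3421065620400339949629593 ≈ 1.0587e-6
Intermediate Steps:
j(h) = 7*h/3
Z(s) = 7*s**(3/2)/3 (Z(s) = (7*s/3)*sqrt(s) = 7*s**(3/2)/3)
1/((Z(688) + t)/(u + 295802) + 944536) = 1/((7*688**(3/2)/3 + 56561)/(356939 + 295802) + 944536) = 1/((7*(2752*sqrt(43))/3 + 56561)/652741 + 944536) = 1/((19264*sqrt(43)/3 + 56561)*(1/652741) + 944536) = 1/((56561 + 19264*sqrt(43)/3)*(1/652741) + 944536) = 1/((56561/652741 + 19264*sqrt(43)/1958223) + 944536) = 1/(616537429737/652741 + 19264*sqrt(43)/1958223)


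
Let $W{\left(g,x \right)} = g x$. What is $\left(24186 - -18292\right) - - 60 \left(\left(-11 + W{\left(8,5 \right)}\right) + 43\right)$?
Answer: $46798$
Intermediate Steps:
$\left(24186 - -18292\right) - - 60 \left(\left(-11 + W{\left(8,5 \right)}\right) + 43\right) = \left(24186 - -18292\right) - - 60 \left(\left(-11 + 8 \cdot 5\right) + 43\right) = \left(24186 + 18292\right) - - 60 \left(\left(-11 + 40\right) + 43\right) = 42478 - - 60 \left(29 + 43\right) = 42478 - \left(-60\right) 72 = 42478 - -4320 = 42478 + 4320 = 46798$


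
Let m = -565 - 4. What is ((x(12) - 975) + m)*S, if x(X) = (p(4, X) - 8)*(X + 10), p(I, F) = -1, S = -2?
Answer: 3484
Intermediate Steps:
x(X) = -90 - 9*X (x(X) = (-1 - 8)*(X + 10) = -9*(10 + X) = -90 - 9*X)
m = -569
((x(12) - 975) + m)*S = (((-90 - 9*12) - 975) - 569)*(-2) = (((-90 - 108) - 975) - 569)*(-2) = ((-198 - 975) - 569)*(-2) = (-1173 - 569)*(-2) = -1742*(-2) = 3484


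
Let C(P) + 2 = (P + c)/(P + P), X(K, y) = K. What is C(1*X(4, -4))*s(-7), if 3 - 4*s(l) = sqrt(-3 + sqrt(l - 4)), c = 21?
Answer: 27/32 - 9*sqrt(-3 + I*sqrt(11))/32 ≈ 0.60245 - 0.54363*I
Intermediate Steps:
C(P) = -2 + (21 + P)/(2*P) (C(P) = -2 + (P + 21)/(P + P) = -2 + (21 + P)/((2*P)) = -2 + (21 + P)*(1/(2*P)) = -2 + (21 + P)/(2*P))
s(l) = 3/4 - sqrt(-3 + sqrt(-4 + l))/4 (s(l) = 3/4 - sqrt(-3 + sqrt(l - 4))/4 = 3/4 - sqrt(-3 + sqrt(-4 + l))/4)
C(1*X(4, -4))*s(-7) = (3*(7 - 4)/(2*((1*4))))*(3/4 - sqrt(-3 + sqrt(-4 - 7))/4) = ((3/2)*(7 - 1*4)/4)*(3/4 - sqrt(-3 + sqrt(-11))/4) = ((3/2)*(1/4)*(7 - 4))*(3/4 - sqrt(-3 + I*sqrt(11))/4) = ((3/2)*(1/4)*3)*(3/4 - sqrt(-3 + I*sqrt(11))/4) = 9*(3/4 - sqrt(-3 + I*sqrt(11))/4)/8 = 27/32 - 9*sqrt(-3 + I*sqrt(11))/32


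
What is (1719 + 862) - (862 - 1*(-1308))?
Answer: 411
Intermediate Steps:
(1719 + 862) - (862 - 1*(-1308)) = 2581 - (862 + 1308) = 2581 - 1*2170 = 2581 - 2170 = 411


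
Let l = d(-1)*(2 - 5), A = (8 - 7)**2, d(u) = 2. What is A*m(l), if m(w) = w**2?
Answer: 36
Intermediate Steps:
A = 1 (A = 1**2 = 1)
l = -6 (l = 2*(2 - 5) = 2*(-3) = -6)
A*m(l) = 1*(-6)**2 = 1*36 = 36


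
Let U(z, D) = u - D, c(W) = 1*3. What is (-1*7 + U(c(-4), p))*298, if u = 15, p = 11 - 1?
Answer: -596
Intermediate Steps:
p = 10
c(W) = 3
U(z, D) = 15 - D
(-1*7 + U(c(-4), p))*298 = (-1*7 + (15 - 1*10))*298 = (-7 + (15 - 10))*298 = (-7 + 5)*298 = -2*298 = -596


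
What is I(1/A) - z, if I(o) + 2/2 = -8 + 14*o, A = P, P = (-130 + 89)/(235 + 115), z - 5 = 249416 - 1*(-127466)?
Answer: -15457636/41 ≈ -3.7702e+5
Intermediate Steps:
z = 376887 (z = 5 + (249416 - 1*(-127466)) = 5 + (249416 + 127466) = 5 + 376882 = 376887)
P = -41/350 ≈ -0.11714
A = -41/350 ≈ -0.11714
I(o) = -9 + 14*o (I(o) = -1 + (-8 + 14*o) = -9 + 14*o)
I(1/A) - z = (-9 + 14/(-41/350)) - 1*376887 = (-9 + 14*(-350/41)) - 376887 = (-9 - 4900/41) - 376887 = -5269/41 - 376887 = -15457636/41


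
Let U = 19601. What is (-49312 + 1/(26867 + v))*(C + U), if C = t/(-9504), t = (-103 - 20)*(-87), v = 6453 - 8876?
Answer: -3564052153565587/3687552 ≈ -9.6651e+8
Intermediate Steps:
v = -2423
t = 10701 (t = -123*(-87) = 10701)
C = -1189/1056 (C = 10701/(-9504) = 10701*(-1/9504) = -1189/1056 ≈ -1.1259)
(-49312 + 1/(26867 + v))*(C + U) = (-49312 + 1/(26867 - 2423))*(-1189/1056 + 19601) = (-49312 + 1/24444)*(20697467/1056) = -1205382527/24444*20697467/1056 = -3564052153565587/3687552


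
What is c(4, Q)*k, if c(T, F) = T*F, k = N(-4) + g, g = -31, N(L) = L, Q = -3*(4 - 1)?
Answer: 1260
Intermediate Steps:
Q = -9 (Q = -3*3 = -9)
k = -35 (k = -4 - 31 = -35)
c(T, F) = F*T
c(4, Q)*k = -9*4*(-35) = -36*(-35) = 1260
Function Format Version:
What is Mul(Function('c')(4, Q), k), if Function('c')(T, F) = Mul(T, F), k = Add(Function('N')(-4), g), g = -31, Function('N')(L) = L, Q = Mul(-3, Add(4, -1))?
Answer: 1260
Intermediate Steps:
Q = -9 (Q = Mul(-3, 3) = -9)
k = -35 (k = Add(-4, -31) = -35)
Function('c')(T, F) = Mul(F, T)
Mul(Function('c')(4, Q), k) = Mul(Mul(-9, 4), -35) = Mul(-36, -35) = 1260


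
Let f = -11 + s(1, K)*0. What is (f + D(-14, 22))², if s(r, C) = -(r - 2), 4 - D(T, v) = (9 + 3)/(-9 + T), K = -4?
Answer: 22201/529 ≈ 41.968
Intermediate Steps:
D(T, v) = 4 - 12/(-9 + T) (D(T, v) = 4 - (9 + 3)/(-9 + T) = 4 - 12/(-9 + T))
s(r, C) = 2 - r (s(r, C) = -(-2 + r) = 2 - r)
f = -11 (f = -11 + (2 - 1*1)*0 = -11 + (2 - 1)*0 = -11 + 1*0 = -11 + 0 = -11)
(f + D(-14, 22))² = (-11 + 4*(-12 - 14)/(-9 - 14))² = (-11 + 4*(-26)/(-23))² = (-11 + 4*(-1/23)*(-26))² = (-11 + 104/23)² = (-149/23)² = 22201/529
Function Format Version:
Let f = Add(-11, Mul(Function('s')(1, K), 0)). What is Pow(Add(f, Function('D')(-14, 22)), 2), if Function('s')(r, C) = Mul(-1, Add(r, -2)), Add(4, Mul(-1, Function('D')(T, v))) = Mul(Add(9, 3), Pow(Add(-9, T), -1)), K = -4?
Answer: Rational(22201, 529) ≈ 41.968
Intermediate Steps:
Function('D')(T, v) = Add(4, Mul(-12, Pow(Add(-9, T), -1))) (Function('D')(T, v) = Add(4, Mul(-1, Mul(Add(9, 3), Pow(Add(-9, T), -1)))) = Add(4, Mul(-1, Mul(12, Pow(Add(-9, T), -1)))) = Add(4, Mul(-12, Pow(Add(-9, T), -1))))
Function('s')(r, C) = Add(2, Mul(-1, r)) (Function('s')(r, C) = Mul(-1, Add(-2, r)) = Add(2, Mul(-1, r)))
f = -11 (f = Add(-11, Mul(Add(2, Mul(-1, 1)), 0)) = Add(-11, Mul(Add(2, -1), 0)) = Add(-11, Mul(1, 0)) = Add(-11, 0) = -11)
Pow(Add(f, Function('D')(-14, 22)), 2) = Pow(Add(-11, Mul(4, Pow(Add(-9, -14), -1), Add(-12, -14))), 2) = Pow(Add(-11, Mul(4, Pow(-23, -1), -26)), 2) = Pow(Add(-11, Mul(4, Rational(-1, 23), -26)), 2) = Pow(Add(-11, Rational(104, 23)), 2) = Pow(Rational(-149, 23), 2) = Rational(22201, 529)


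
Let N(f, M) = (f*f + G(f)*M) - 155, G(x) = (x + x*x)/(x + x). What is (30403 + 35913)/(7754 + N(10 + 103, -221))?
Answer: 66316/7771 ≈ 8.5338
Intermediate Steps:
G(x) = (x + x²)/(2*x) (G(x) = (x + x²)/((2*x)) = (x + x²)*(1/(2*x)) = (x + x²)/(2*x))
N(f, M) = -155 + f² + M*(½ + f/2) (N(f, M) = (f*f + (½ + f/2)*M) - 155 = (f² + M*(½ + f/2)) - 155 = -155 + f² + M*(½ + f/2))
(30403 + 35913)/(7754 + N(10 + 103, -221)) = (30403 + 35913)/(7754 + (-155 + (10 + 103)² + (½)*(-221)*(1 + (10 + 103)))) = 66316/(7754 + (-155 + 113² + (½)*(-221)*(1 + 113))) = 66316/(7754 + (-155 + 12769 + (½)*(-221)*114)) = 66316/(7754 + (-155 + 12769 - 12597)) = 66316/(7754 + 17) = 66316/7771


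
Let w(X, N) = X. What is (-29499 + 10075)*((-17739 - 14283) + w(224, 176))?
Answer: 617644352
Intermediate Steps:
(-29499 + 10075)*((-17739 - 14283) + w(224, 176)) = (-29499 + 10075)*((-17739 - 14283) + 224) = -19424*(-32022 + 224) = -19424*(-31798) = 617644352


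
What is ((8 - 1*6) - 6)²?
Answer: 16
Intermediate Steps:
((8 - 1*6) - 6)² = ((8 - 6) - 6)² = (2 - 6)² = (-4)² = 16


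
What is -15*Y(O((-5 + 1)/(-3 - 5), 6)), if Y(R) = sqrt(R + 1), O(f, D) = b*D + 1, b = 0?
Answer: -15*sqrt(2) ≈ -21.213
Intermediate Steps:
O(f, D) = 1 (O(f, D) = 0*D + 1 = 0 + 1 = 1)
Y(R) = sqrt(1 + R)
-15*Y(O((-5 + 1)/(-3 - 5), 6)) = -15*sqrt(1 + 1) = -15*sqrt(2)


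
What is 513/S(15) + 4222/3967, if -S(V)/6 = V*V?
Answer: 135727/198350 ≈ 0.68428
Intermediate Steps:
S(V) = -6*V² (S(V) = -6*V*V = -6*V²)
513/S(15) + 4222/3967 = 513/((-6*15²)) + 4222/3967 = 513/((-6*225)) + 4222*(1/3967) = 513/(-1350) + 4222/3967 = 513*(-1/1350) + 4222/3967 = -19/50 + 4222/3967 = 135727/198350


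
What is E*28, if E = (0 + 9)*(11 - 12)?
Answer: -252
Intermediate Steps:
E = -9 (E = 9*(-1) = -9)
E*28 = -9*28 = -252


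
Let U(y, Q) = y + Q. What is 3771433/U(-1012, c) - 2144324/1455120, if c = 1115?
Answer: 31905039079/871380 ≈ 36614.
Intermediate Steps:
U(y, Q) = Q + y
3771433/U(-1012, c) - 2144324/1455120 = 3771433/(1115 - 1012) - 2144324/1455120 = 3771433/103 - 2144324*1/1455120 = 3771433*(1/103) - 12467/8460 = 3771433/103 - 12467/8460 = 31905039079/871380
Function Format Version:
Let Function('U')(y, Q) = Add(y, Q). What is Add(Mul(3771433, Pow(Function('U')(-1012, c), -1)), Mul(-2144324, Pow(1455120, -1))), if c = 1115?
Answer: Rational(31905039079, 871380) ≈ 36614.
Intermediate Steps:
Function('U')(y, Q) = Add(Q, y)
Add(Mul(3771433, Pow(Function('U')(-1012, c), -1)), Mul(-2144324, Pow(1455120, -1))) = Add(Mul(3771433, Pow(Add(1115, -1012), -1)), Mul(-2144324, Pow(1455120, -1))) = Add(Mul(3771433, Pow(103, -1)), Mul(-2144324, Rational(1, 1455120))) = Add(Mul(3771433, Rational(1, 103)), Rational(-12467, 8460)) = Add(Rational(3771433, 103), Rational(-12467, 8460)) = Rational(31905039079, 871380)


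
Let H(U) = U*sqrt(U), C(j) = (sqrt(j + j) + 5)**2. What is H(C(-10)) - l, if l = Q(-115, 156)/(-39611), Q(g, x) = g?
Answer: -6932040/39611 + 110*I*sqrt(5) ≈ -175.0 + 245.97*I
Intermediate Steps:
C(j) = (5 + sqrt(2)*sqrt(j))**2 (C(j) = (sqrt(2*j) + 5)**2 = (sqrt(2)*sqrt(j) + 5)**2 = (5 + sqrt(2)*sqrt(j))**2)
l = 115/39611 (l = -115/(-39611) = -115*(-1/39611) = 115/39611 ≈ 0.0029032)
H(U) = U**(3/2)
H(C(-10)) - l = ((5 + sqrt(2)*sqrt(-10))**2)**(3/2) - 1*115/39611 = ((5 + sqrt(2)*(I*sqrt(10)))**2)**(3/2) - 115/39611 = ((5 + 2*I*sqrt(5))**2)**(3/2) - 115/39611 = (5 + 2*I*sqrt(5))**3 - 115/39611 = -115/39611 + (5 + 2*I*sqrt(5))**3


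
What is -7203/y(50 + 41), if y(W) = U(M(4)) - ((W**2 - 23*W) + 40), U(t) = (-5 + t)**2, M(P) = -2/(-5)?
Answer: 180075/155171 ≈ 1.1605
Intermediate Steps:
M(P) = 2/5 (M(P) = -2*(-1/5) = 2/5)
y(W) = -471/25 - W**2 + 23*W (y(W) = (-5 + 2/5)**2 - ((W**2 - 23*W) + 40) = (-23/5)**2 - (40 + W**2 - 23*W) = 529/25 + (-40 - W**2 + 23*W) = -471/25 - W**2 + 23*W)
-7203/y(50 + 41) = -7203/(-471/25 - (50 + 41)**2 + 23*(50 + 41)) = -7203/(-471/25 - 1*91**2 + 23*91) = -7203/(-471/25 - 1*8281 + 2093) = -7203/(-471/25 - 8281 + 2093) = -7203/(-155171/25) = -7203*(-25/155171) = 180075/155171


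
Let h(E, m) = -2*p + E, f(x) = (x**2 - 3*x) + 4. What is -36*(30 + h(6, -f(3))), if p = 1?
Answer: -1224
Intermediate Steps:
f(x) = 4 + x**2 - 3*x
h(E, m) = -2 + E (h(E, m) = -2*1 + E = -2 + E)
-36*(30 + h(6, -f(3))) = -36*(30 + (-2 + 6)) = -36*(30 + 4) = -36*34 = -1224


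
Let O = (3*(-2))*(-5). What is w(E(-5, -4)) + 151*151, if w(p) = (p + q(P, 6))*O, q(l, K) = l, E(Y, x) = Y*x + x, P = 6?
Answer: 23461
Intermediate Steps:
E(Y, x) = x + Y*x
O = 30 (O = -6*(-5) = 30)
w(p) = 180 + 30*p (w(p) = (p + 6)*30 = (6 + p)*30 = 180 + 30*p)
w(E(-5, -4)) + 151*151 = (180 + 30*(-4*(1 - 5))) + 151*151 = (180 + 30*(-4*(-4))) + 22801 = (180 + 30*16) + 22801 = (180 + 480) + 22801 = 660 + 22801 = 23461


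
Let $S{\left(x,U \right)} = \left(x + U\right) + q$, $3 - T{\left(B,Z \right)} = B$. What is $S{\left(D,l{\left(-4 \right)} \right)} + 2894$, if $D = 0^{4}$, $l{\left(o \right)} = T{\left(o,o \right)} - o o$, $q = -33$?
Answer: $2852$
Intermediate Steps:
$T{\left(B,Z \right)} = 3 - B$
$l{\left(o \right)} = 3 - o - o^{2}$ ($l{\left(o \right)} = \left(3 - o\right) - o o = \left(3 - o\right) - o^{2} = 3 - o - o^{2}$)
$D = 0$
$S{\left(x,U \right)} = -33 + U + x$ ($S{\left(x,U \right)} = \left(x + U\right) - 33 = \left(U + x\right) - 33 = -33 + U + x$)
$S{\left(D,l{\left(-4 \right)} \right)} + 2894 = \left(-33 - 9 + 0\right) + 2894 = -42 + 2894 = 2852$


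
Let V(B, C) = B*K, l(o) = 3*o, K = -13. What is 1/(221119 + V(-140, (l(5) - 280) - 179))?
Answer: 1/222939 ≈ 4.4855e-6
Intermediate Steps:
V(B, C) = -13*B (V(B, C) = B*(-13) = -13*B)
1/(221119 + V(-140, (l(5) - 280) - 179)) = 1/(221119 - 13*(-140)) = 1/(221119 + 1820) = 1/222939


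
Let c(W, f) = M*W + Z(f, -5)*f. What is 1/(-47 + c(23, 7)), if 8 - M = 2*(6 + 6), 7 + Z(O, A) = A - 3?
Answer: -1/520 ≈ -0.0019231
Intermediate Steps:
Z(O, A) = -10 + A (Z(O, A) = -7 + (A - 3) = -7 + (-3 + A) = -10 + A)
M = -16 (M = 8 - 2*(6 + 6) = 8 - 2*12 = 8 - 1*24 = 8 - 24 = -16)
c(W, f) = -16*W - 15*f (c(W, f) = -16*W + (-10 - 5)*f = -16*W - 15*f)
1/(-47 + c(23, 7)) = 1/(-47 + (-16*23 - 15*7)) = 1/(-47 + (-368 - 105)) = 1/(-47 - 473) = 1/(-520) = -1/520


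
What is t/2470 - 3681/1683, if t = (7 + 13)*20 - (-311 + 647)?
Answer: -499131/230945 ≈ -2.1613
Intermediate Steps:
t = 64 (t = 20*20 - 1*336 = 400 - 336 = 64)
t/2470 - 3681/1683 = 64/2470 - 3681/1683 = 64*(1/2470) - 3681*1/1683 = 32/1235 - 409/187 = -499131/230945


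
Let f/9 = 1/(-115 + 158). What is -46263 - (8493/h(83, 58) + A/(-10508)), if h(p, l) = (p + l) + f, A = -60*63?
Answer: -246304296895/5317048 ≈ -46324.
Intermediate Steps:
f = 9/43 (f = 9/(-115 + 158) = 9/43 ≈ 0.20930)
A = -3780 (A = -15*252 = -3780)
h(p, l) = 9/43 + l + p (h(p, l) = (p + l) + 9/43 = (l + p) + 9/43 = 9/43 + l + p)
-46263 - (8493/h(83, 58) + A/(-10508)) = -46263 - (8493/(9/43 + 58 + 83) - 3780/(-10508)) = -46263 - (8493/(6072/43) - 3780*(-1/10508)) = -46263 - (8493*(43/6072) + 945/2627) = -46263 - (121733/2024 + 945/2627) = -46263 - 1*321705271/5317048 = -46263 - 321705271/5317048 = -246304296895/5317048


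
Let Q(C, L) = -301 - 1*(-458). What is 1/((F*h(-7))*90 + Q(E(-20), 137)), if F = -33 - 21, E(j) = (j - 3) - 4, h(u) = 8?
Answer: -1/38723 ≈ -2.5824e-5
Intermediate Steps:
E(j) = -7 + j (E(j) = (-3 + j) - 4 = -7 + j)
F = -54
Q(C, L) = 157 (Q(C, L) = -301 + 458 = 157)
1/((F*h(-7))*90 + Q(E(-20), 137)) = 1/(-54*8*90 + 157) = 1/(-432*90 + 157) = 1/(-38880 + 157) = 1/(-38723) = -1/38723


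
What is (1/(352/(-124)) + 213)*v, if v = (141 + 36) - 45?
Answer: 56139/2 ≈ 28070.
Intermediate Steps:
v = 132 (v = 177 - 45 = 132)
(1/(352/(-124)) + 213)*v = (1/(352/(-124)) + 213)*132 = (1/(352*(-1/124)) + 213)*132 = (1/(-88/31) + 213)*132 = (-31/88 + 213)*132 = (18713/88)*132 = 56139/2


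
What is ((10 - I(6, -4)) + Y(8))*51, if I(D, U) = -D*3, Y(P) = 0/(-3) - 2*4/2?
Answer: 1224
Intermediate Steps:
Y(P) = -4 (Y(P) = 0*(-⅓) - 8*½ = 0 - 4 = -4)
I(D, U) = -3*D
((10 - I(6, -4)) + Y(8))*51 = ((10 - (-3)*6) - 4)*51 = ((10 - 1*(-18)) - 4)*51 = ((10 + 18) - 4)*51 = (28 - 4)*51 = 24*51 = 1224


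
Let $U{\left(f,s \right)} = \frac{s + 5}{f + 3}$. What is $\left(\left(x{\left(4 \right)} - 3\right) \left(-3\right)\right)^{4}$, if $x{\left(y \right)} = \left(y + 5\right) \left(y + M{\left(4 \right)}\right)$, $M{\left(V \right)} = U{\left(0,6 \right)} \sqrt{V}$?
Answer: $7780827681$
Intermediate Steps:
$U{\left(f,s \right)} = \frac{5 + s}{3 + f}$
$M{\left(V \right)} = \frac{11 \sqrt{V}}{3}$ ($M{\left(V \right)} = \frac{5 + 6}{3 + 0} \sqrt{V} = \frac{1}{3} \cdot 11 \sqrt{V} = \frac{11 \sqrt{V}}{3}$)
$x{\left(y \right)} = \left(5 + y\right) \left(\frac{22}{3} + y\right)$ ($x{\left(y \right)} = \left(y + 5\right) \left(y + \frac{11 \sqrt{4}}{3}\right) = \left(5 + y\right) \left(y + \frac{11}{3} \cdot 2\right) = \left(5 + y\right) \left(y + \frac{22}{3}\right) = \left(5 + y\right) \left(\frac{22}{3} + y\right)$)
$\left(\left(x{\left(4 \right)} - 3\right) \left(-3\right)\right)^{4} = \left(\left(\left(\frac{110}{3} + 4^{2} + \frac{37}{3} \cdot 4\right) - 3\right) \left(-3\right)\right)^{4} = \left(\left(\left(\frac{110}{3} + 16 + \frac{148}{3}\right) - 3\right) \left(-3\right)\right)^{4} = \left(\left(102 - 3\right) \left(-3\right)\right)^{4} = \left(99 \left(-3\right)\right)^{4} = \left(-297\right)^{4} = 7780827681$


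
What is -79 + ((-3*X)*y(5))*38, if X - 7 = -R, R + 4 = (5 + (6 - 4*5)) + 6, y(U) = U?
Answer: -8059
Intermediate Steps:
R = -7 (R = -4 + ((5 + (6 - 4*5)) + 6) = -4 + ((5 + (6 - 20)) + 6) = -4 + ((5 - 14) + 6) = -4 + (-9 + 6) = -4 - 3 = -7)
X = 14 (X = 7 - 1*(-7) = 7 + 7 = 14)
-79 + ((-3*X)*y(5))*38 = -79 + (-3*14*5)*38 = -79 - 42*5*38 = -79 - 210*38 = -79 - 7980 = -8059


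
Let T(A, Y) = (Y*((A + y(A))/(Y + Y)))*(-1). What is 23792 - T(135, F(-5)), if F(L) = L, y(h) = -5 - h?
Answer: 47579/2 ≈ 23790.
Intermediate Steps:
T(A, Y) = 5/2 (T(A, Y) = (Y*((A + (-5 - A))/(Y + Y)))*(-1) = (Y*(-5*1/(2*Y)))*(-1) = (Y*(-5/(2*Y)))*(-1) = -5/2*(-1) = 5/2)
23792 - T(135, F(-5)) = 23792 - 1*5/2 = 23792 - 5/2 = 47579/2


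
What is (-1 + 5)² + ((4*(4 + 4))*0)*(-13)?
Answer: 16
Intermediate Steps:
(-1 + 5)² + ((4*(4 + 4))*0)*(-13) = 4² + ((4*8)*0)*(-13) = 16 + (32*0)*(-13) = 16 + 0*(-13) = 16 + 0 = 16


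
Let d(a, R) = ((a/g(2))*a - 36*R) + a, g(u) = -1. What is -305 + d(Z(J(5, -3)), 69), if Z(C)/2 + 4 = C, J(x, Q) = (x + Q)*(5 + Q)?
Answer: -2789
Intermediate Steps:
J(x, Q) = (5 + Q)*(Q + x) (J(x, Q) = (Q + x)*(5 + Q) = (5 + Q)*(Q + x))
Z(C) = -8 + 2*C
d(a, R) = a - a² - 36*R (d(a, R) = ((a/(-1))*a - 36*R) + a = ((a*(-1))*a - 36*R) + a = ((-a)*a - 36*R) + a = (-a² - 36*R) + a = a - a² - 36*R)
-305 + d(Z(J(5, -3)), 69) = -305 + ((-8 + 2*((-3)² + 5*(-3) + 5*5 - 3*5)) - (-8 + 2*((-3)² + 5*(-3) + 5*5 - 3*5))² - 36*69) = -305 + ((-8 + 2*(9 - 15 + 25 - 15)) - (-8 + 2*(9 - 15 + 25 - 15))² - 2484) = -305 + ((-8 + 2*4) - (-8 + 2*4)² - 2484) = -305 + ((-8 + 8) - (-8 + 8)² - 2484) = -305 + (0 - 1*0² - 2484) = -305 + (0 - 1*0 - 2484) = -305 + (0 + 0 - 2484) = -305 - 2484 = -2789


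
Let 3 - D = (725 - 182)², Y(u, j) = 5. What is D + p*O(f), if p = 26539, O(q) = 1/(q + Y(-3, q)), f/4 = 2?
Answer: -3806459/13 ≈ -2.9280e+5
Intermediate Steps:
f = 8 (f = 4*2 = 8)
D = -294846 (D = 3 - (725 - 182)² = 3 - 1*543² = 3 - 1*294849 = 3 - 294849 = -294846)
O(q) = 1/(5 + q) (O(q) = 1/(q + 5) = 1/(5 + q))
D + p*O(f) = -294846 + 26539/(5 + 8) = -294846 + 26539/13 = -3806459/13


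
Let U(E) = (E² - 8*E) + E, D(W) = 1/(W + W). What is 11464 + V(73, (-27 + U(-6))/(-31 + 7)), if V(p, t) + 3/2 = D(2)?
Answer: 45851/4 ≈ 11463.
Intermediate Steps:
D(W) = 1/(2*W)
U(E) = E² - 7*E
V(p, t) = -5/4 (V(p, t) = -3/2 + (½)/2 = -3/2 + (½)*(½) = -3/2 + ¼ = -5/4)
11464 + V(73, (-27 + U(-6))/(-31 + 7)) = 11464 - 5/4 = 45851/4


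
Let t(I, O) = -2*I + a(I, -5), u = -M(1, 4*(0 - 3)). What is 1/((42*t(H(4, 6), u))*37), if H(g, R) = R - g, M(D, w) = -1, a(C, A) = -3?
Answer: -1/10878 ≈ -9.1929e-5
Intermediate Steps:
u = 1 (u = -1*(-1) = 1)
t(I, O) = -3 - 2*I (t(I, O) = -2*I - 3 = -3 - 2*I)
1/((42*t(H(4, 6), u))*37) = 1/((42*(-3 - 2*(6 - 1*4)))*37) = 1/((42*(-3 - 2*(6 - 4)))*37) = 1/((42*(-3 - 2*2))*37) = 1/((42*(-3 - 4))*37) = 1/((42*(-7))*37) = 1/(-294*37) = 1/(-10878) = -1/10878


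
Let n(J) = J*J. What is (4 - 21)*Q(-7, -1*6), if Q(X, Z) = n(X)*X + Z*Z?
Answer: 5219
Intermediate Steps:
n(J) = J**2
Q(X, Z) = X**3 + Z**2 (Q(X, Z) = X**2*X + Z*Z = X**3 + Z**2)
(4 - 21)*Q(-7, -1*6) = (4 - 21)*((-7)**3 + (-1*6)**2) = -17*(-343 + (-6)**2) = -17*(-343 + 36) = -17*(-307) = 5219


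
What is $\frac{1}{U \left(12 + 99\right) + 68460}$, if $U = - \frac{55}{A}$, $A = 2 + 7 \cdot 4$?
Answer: $\frac{2}{136513} \approx 1.4651 \cdot 10^{-5}$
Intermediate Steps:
$A = 30$ ($A = 2 + 28 = 30$)
$U = - \frac{11}{6}$ ($U = - \frac{55}{30} = \left(-55\right) \frac{1}{30} = - \frac{11}{6} \approx -1.8333$)
$\frac{1}{U \left(12 + 99\right) + 68460} = \frac{1}{- \frac{11 \left(12 + 99\right)}{6} + 68460} = \frac{1}{\left(- \frac{11}{6}\right) 111 + 68460} = \frac{1}{- \frac{407}{2} + 68460} = \frac{1}{\frac{136513}{2}} = \frac{2}{136513}$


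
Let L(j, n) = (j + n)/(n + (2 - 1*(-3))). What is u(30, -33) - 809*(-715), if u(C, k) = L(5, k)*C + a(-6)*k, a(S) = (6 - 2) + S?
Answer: 578531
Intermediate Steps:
L(j, n) = (j + n)/(5 + n) (L(j, n) = (j + n)/(n + (2 + 3)) = (j + n)/(n + 5) = (j + n)/(5 + n))
a(S) = 4 + S
u(C, k) = C - 2*k (u(C, k) = ((5 + k)/(5 + k))*C + (4 - 6)*k = 1*C - 2*k = C - 2*k)
u(30, -33) - 809*(-715) = (30 - 2*(-33)) - 809*(-715) = (30 + 66) + 578435 = 96 + 578435 = 578531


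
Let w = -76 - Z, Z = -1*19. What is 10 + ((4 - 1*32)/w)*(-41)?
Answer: -578/57 ≈ -10.140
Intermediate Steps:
Z = -19
w = -57 (w = -76 - 1*(-19) = -76 + 19 = -57)
10 + ((4 - 1*32)/w)*(-41) = 10 + ((4 - 1*32)/(-57))*(-41) = 10 + ((4 - 32)*(-1/57))*(-41) = 10 - 28*(-1/57)*(-41) = 10 + (28/57)*(-41) = 10 - 1148/57 = -578/57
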